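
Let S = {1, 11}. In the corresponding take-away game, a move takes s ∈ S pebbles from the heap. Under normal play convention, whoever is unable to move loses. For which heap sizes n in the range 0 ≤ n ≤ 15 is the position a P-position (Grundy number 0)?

0, 2, 4, 6, 8, 10, 12, 14

G(0) = 0
G(1) = mex{0} = 1
G(2) = mex{1} = 0
G(3) = mex{0} = 1
G(4) = mex{1} = 0
G(5) = mex{0} = 1
G(6) = mex{1} = 0
G(7) = mex{0} = 1
G(8) = mex{1} = 0
G(9) = mex{0} = 1
G(10) = mex{1} = 0
G(11) = mex{0,0} = 1
G(12) = mex{1,1} = 0
G(13) = mex{0,0} = 1
G(14) = mex{1,1} = 0
G(15) = mex{0,0} = 1
P-positions are exactly the n with G(n) = 0.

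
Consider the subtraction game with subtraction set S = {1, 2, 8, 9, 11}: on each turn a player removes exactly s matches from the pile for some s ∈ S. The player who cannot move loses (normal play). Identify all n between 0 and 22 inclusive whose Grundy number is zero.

0, 3, 6, 10, 13, 16, 20

n :  0  1  2  3  4  5  6  7  8  9 10 11 12 13 14 15 16 17 18 19 20 21 22
G :  0  1  2  0  1  2  0  1  2  3  0  1  2  0  1  2  0  1  2  3  0  1  2
P-positions are exactly the n with G(n) = 0.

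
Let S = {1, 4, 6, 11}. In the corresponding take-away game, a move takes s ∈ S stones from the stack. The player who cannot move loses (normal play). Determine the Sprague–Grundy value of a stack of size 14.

n :  0  1  2  3  4  5  6  7  8  9 10 11 12 13 14
G :  0  1  0  1  2  0  1  0  1  2  0  1  0  1  2

2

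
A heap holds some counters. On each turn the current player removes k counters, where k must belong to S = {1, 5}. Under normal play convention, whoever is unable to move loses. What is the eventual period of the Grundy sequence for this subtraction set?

2

n :  0  1  2  3  4  5  6  7  8  9 10 11 12 13 14
G :  0  1  0  1  0  1  0  1  0  1  0  1  0  1  0
G(n+2) = G(n) holds for n = 0,…,4 (a full window of length max(S) = 5), so the sequence is purely periodic with period 2.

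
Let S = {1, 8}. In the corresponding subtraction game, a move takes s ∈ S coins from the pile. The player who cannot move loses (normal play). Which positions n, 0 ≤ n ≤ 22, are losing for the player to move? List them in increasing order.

0, 2, 4, 6, 9, 11, 13, 15, 18, 20, 22

G(0) = 0
G(1) = mex{0} = 1
G(2) = mex{1} = 0
G(3) = mex{0} = 1
G(4) = mex{1} = 0
G(5) = mex{0} = 1
G(6) = mex{1} = 0
G(7) = mex{0} = 1
G(8) = mex{1,0} = 2
G(9) = mex{2,1} = 0
G(10) = mex{0,0} = 1
G(11) = mex{1,1} = 0
G(12) = mex{0,0} = 1
G(13) = mex{1,1} = 0
G(14) = mex{0,0} = 1
G(15) = mex{1,1} = 0
G(16) = mex{0,2} = 1
G(17) = mex{1,0} = 2
G(18) = mex{2,1} = 0
G(19) = mex{0,0} = 1
G(20) = mex{1,1} = 0
G(21) = mex{0,0} = 1
G(22) = mex{1,1} = 0
P-positions are exactly the n with G(n) = 0.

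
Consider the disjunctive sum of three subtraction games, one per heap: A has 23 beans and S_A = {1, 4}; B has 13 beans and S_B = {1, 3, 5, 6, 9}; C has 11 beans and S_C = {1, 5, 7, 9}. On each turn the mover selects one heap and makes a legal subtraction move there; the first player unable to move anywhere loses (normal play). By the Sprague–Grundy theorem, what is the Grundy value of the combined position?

1

Heap A, S = {1, 4}:
G(0) = 0
G(1) = mex{0} = 1
G(2) = mex{1} = 0
G(3) = mex{0} = 1
G(4) = mex{1,0} = 2
G(5) = mex{2,1} = 0
G(6) = mex{0,0} = 1
G(7) = mex{1,1} = 0
G(8) = mex{0,2} = 1
G(9) = mex{1,0} = 2
G(10) = mex{2,1} = 0
G(11) = mex{0,0} = 1
G(12) = mex{1,1} = 0
G(13) = mex{0,2} = 1
G(14) = mex{1,0} = 2
G(15) = mex{2,1} = 0
G(16) = mex{0,0} = 1
G(17) = mex{1,1} = 0
G(18) = mex{0,2} = 1
G(19) = mex{1,0} = 2
G(20) = mex{2,1} = 0
G(21) = mex{0,0} = 1
G(22) = mex{1,1} = 0
G(23) = mex{0,2} = 1
G_A(23) = 1.
Heap B, S = {1, 3, 5, 6, 9}:
n :  0  1  2  3  4  5  6  7  8  9 10 11 12 13
G :  0  1  0  1  0  1  2  3  2  3  2  3  0  1
G_B(13) = 1.
Heap C, S = {1, 5, 7, 9}:
n :  0  1  2  3  4  5  6  7  8  9 10 11
G :  0  1  0  1  0  1  0  1  0  1  0  1
G_C(11) = 1.
Combined Grundy value = 1 ⊕ 1 ⊕ 1 = 1.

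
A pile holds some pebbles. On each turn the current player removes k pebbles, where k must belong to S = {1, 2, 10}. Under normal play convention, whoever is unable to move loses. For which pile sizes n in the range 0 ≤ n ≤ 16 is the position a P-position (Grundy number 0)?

G(0) = 0
G(1) = mex{0} = 1
G(2) = mex{1,0} = 2
G(3) = mex{2,1} = 0
G(4) = mex{0,2} = 1
G(5) = mex{1,0} = 2
G(6) = mex{2,1} = 0
G(7) = mex{0,2} = 1
G(8) = mex{1,0} = 2
G(9) = mex{2,1} = 0
G(10) = mex{0,2,0} = 1
G(11) = mex{1,0,1} = 2
G(12) = mex{2,1,2} = 0
G(13) = mex{0,2,0} = 1
G(14) = mex{1,0,1} = 2
G(15) = mex{2,1,2} = 0
G(16) = mex{0,2,0} = 1
P-positions are exactly the n with G(n) = 0.

0, 3, 6, 9, 12, 15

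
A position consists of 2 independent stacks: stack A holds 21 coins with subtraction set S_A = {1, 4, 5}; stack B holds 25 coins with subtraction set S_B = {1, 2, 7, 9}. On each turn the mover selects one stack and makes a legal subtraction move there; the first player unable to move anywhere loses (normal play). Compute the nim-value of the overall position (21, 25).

3

Stack A, S = {1, 4, 5}:
n :  0  1  2  3  4  5  6  7  8  9 10 11 12 13 14 15 16 17 18 19 20 21
G :  0  1  0  1  2  3  2  3  0  1  0  1  2  3  2  3  0  1  0  1  2  3
G_A(21) = 3.
Stack B, S = {1, 2, 7, 9}:
G(0) = 0
G(1) = mex{0} = 1
G(2) = mex{1,0} = 2
G(3) = mex{2,1} = 0
G(4) = mex{0,2} = 1
G(5) = mex{1,0} = 2
G(6) = mex{2,1} = 0
G(7) = mex{0,2,0} = 1
G(8) = mex{1,0,1} = 2
G(9) = mex{2,1,2,0} = 3
G(10) = mex{3,2,0,1} = 4
G(11) = mex{4,3,1,2} = 0
G(12) = mex{0,4,2,0} = 1
G(13) = mex{1,0,0,1} = 2
G(14) = mex{2,1,1,2} = 0
G(15) = mex{0,2,2,0} = 1
G(16) = mex{1,0,3,1} = 2
G(17) = mex{2,1,4,2} = 0
G(18) = mex{0,2,0,3} = 1
G(19) = mex{1,0,1,4} = 2
G(20) = mex{2,1,2,0} = 3
G(21) = mex{3,2,0,1} = 4
G(22) = mex{4,3,1,2} = 0
G(23) = mex{0,4,2,0} = 1
G(24) = mex{1,0,0,1} = 2
G(25) = mex{2,1,1,2} = 0
G_B(25) = 0.
Combined Grundy value = 3 ⊕ 0 = 3.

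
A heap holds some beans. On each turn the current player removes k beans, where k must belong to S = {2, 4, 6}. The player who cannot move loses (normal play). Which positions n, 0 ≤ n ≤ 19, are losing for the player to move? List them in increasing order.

G(0) = 0
G(1) = mex{} = 0
G(2) = mex{0} = 1
G(3) = mex{0} = 1
G(4) = mex{1,0} = 2
G(5) = mex{1,0} = 2
G(6) = mex{2,1,0} = 3
G(7) = mex{2,1,0} = 3
G(8) = mex{3,2,1} = 0
G(9) = mex{3,2,1} = 0
G(10) = mex{0,3,2} = 1
G(11) = mex{0,3,2} = 1
G(12) = mex{1,0,3} = 2
G(13) = mex{1,0,3} = 2
G(14) = mex{2,1,0} = 3
G(15) = mex{2,1,0} = 3
G(16) = mex{3,2,1} = 0
G(17) = mex{3,2,1} = 0
G(18) = mex{0,3,2} = 1
G(19) = mex{0,3,2} = 1
P-positions are exactly the n with G(n) = 0.

0, 1, 8, 9, 16, 17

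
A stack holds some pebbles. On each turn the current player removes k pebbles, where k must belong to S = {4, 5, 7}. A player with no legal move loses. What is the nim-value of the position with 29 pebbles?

1

G(0) = 0
G(1) = mex{} = 0
G(2) = mex{} = 0
G(3) = mex{} = 0
G(4) = mex{0} = 1
G(5) = mex{0,0} = 1
G(6) = mex{0,0} = 1
G(7) = mex{0,0,0} = 1
G(8) = mex{1,0,0} = 2
G(9) = mex{1,1,0} = 2
G(10) = mex{1,1,0} = 2
G(11) = mex{1,1,1} = 0
G(12) = mex{2,1,1} = 0
G(13) = mex{2,2,1} = 0
G(14) = mex{2,2,1} = 0
G(15) = mex{0,2,2} = 1
G(16) = mex{0,0,2} = 1
G(17) = mex{0,0,2} = 1
G(18) = mex{0,0,0} = 1
G(19) = mex{1,0,0} = 2
G(20) = mex{1,1,0} = 2
G(21) = mex{1,1,0} = 2
G(22) = mex{1,1,1} = 0
G(23) = mex{2,1,1} = 0
G(24) = mex{2,2,1} = 0
G(25) = mex{2,2,1} = 0
G(26) = mex{0,2,2} = 1
G(27) = mex{0,0,2} = 1
G(28) = mex{0,0,2} = 1
G(29) = mex{0,0,0} = 1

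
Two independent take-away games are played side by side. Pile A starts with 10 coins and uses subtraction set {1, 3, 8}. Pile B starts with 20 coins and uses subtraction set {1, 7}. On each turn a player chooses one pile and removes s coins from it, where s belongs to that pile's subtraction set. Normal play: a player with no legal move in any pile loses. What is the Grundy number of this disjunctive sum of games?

2

Pile A, S = {1, 3, 8}:
G(0) = 0
G(1) = mex{0} = 1
G(2) = mex{1} = 0
G(3) = mex{0,0} = 1
G(4) = mex{1,1} = 0
G(5) = mex{0,0} = 1
G(6) = mex{1,1} = 0
G(7) = mex{0,0} = 1
G(8) = mex{1,1,0} = 2
G(9) = mex{2,0,1} = 3
G(10) = mex{3,1,0} = 2
G_A(10) = 2.
Pile B, S = {1, 7}:
G(0) = 0
G(1) = mex{0} = 1
G(2) = mex{1} = 0
G(3) = mex{0} = 1
G(4) = mex{1} = 0
G(5) = mex{0} = 1
G(6) = mex{1} = 0
G(7) = mex{0,0} = 1
G(8) = mex{1,1} = 0
G(9) = mex{0,0} = 1
G(10) = mex{1,1} = 0
G(11) = mex{0,0} = 1
G(12) = mex{1,1} = 0
G(13) = mex{0,0} = 1
G(14) = mex{1,1} = 0
G(15) = mex{0,0} = 1
G(16) = mex{1,1} = 0
G(17) = mex{0,0} = 1
G(18) = mex{1,1} = 0
G(19) = mex{0,0} = 1
G(20) = mex{1,1} = 0
G_B(20) = 0.
Combined Grundy value = 2 ⊕ 0 = 2.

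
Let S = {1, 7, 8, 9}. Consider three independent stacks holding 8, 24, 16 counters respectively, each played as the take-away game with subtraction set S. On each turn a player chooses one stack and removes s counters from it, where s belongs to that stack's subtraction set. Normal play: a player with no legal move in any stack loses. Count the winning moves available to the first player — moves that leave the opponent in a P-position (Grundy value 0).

0

All stacks use S = {1, 7, 8, 9}:
n :  0  1  2  3  4  5  6  7  8  9 10 11 12 13 14 15 16 17 18 19 20 21 22 23 24
G :  0  1  0  1  0  1  0  1  2  3  2  3  2  3  2  3  0  1  0  1  0  1  0  1  2
Stack A: G(8) = 2.
Stack B: G(24) = 2.
Stack C: G(16) = 0.
Combined Grundy value = 2 ⊕ 2 ⊕ 0 = 0.
A winning move leaves total XOR = 0, i.e. changes one component's Grundy value g to g ⊕ X where X is the current total.
Stack A: target g' = 2⊕0 = 2, but every legal move changes the Grundy value (mex property), so 0 moves.
Stack B: target g' = 2⊕0 = 2, but every legal move changes the Grundy value (mex property), so 0 moves.
Stack C: target g' = 0⊕0 = 0, but every legal move changes the Grundy value (mex property), so 0 moves.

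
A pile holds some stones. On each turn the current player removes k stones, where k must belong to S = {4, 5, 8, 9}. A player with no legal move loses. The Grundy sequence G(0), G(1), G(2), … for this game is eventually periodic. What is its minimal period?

G(0) = 0
G(1) = mex{} = 0
G(2) = mex{} = 0
G(3) = mex{} = 0
G(4) = mex{0} = 1
G(5) = mex{0,0} = 1
G(6) = mex{0,0} = 1
G(7) = mex{0,0} = 1
G(8) = mex{1,0,0} = 2
G(9) = mex{1,1,0,0} = 2
G(10) = mex{1,1,0,0} = 2
G(11) = mex{1,1,0,0} = 2
G(12) = mex{2,1,1,0} = 3
G(13) = mex{2,2,1,1} = 0
G(14) = mex{2,2,1,1} = 0
G(15) = mex{2,2,1,1} = 0
G(16) = mex{3,2,2,1} = 0
G(17) = mex{0,3,2,2} = 1
G(18) = mex{0,0,2,2} = 1
G(19) = mex{0,0,2,2} = 1
G(20) = mex{0,0,3,2} = 1
G(21) = mex{1,0,0,3} = 2
G(22) = mex{1,1,0,0} = 2
G(23) = mex{1,1,0,0} = 2
G(24) = mex{1,1,0,0} = 2
G(25) = mex{2,1,1,0} = 3
G(26) = mex{2,2,1,1} = 0
G(27) = mex{2,2,1,1} = 0
G(n+13) = G(n) holds for n = 0,…,8 (a full window of length max(S) = 9), so the sequence is purely periodic with period 13.

13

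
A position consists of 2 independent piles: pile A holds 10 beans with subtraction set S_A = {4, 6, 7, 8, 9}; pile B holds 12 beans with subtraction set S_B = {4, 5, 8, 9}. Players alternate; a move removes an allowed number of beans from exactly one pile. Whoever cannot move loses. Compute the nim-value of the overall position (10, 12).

1

Pile A, S = {4, 6, 7, 8, 9}:
G(0) = 0
G(1) = mex{} = 0
G(2) = mex{} = 0
G(3) = mex{} = 0
G(4) = mex{0} = 1
G(5) = mex{0} = 1
G(6) = mex{0,0} = 1
G(7) = mex{0,0,0} = 1
G(8) = mex{1,0,0,0} = 2
G(9) = mex{1,0,0,0,0} = 2
G(10) = mex{1,1,0,0,0} = 2
G_A(10) = 2.
Pile B, S = {4, 5, 8, 9}:
G(0) = 0
G(1) = mex{} = 0
G(2) = mex{} = 0
G(3) = mex{} = 0
G(4) = mex{0} = 1
G(5) = mex{0,0} = 1
G(6) = mex{0,0} = 1
G(7) = mex{0,0} = 1
G(8) = mex{1,0,0} = 2
G(9) = mex{1,1,0,0} = 2
G(10) = mex{1,1,0,0} = 2
G(11) = mex{1,1,0,0} = 2
G(12) = mex{2,1,1,0} = 3
G_B(12) = 3.
Combined Grundy value = 2 ⊕ 3 = 1.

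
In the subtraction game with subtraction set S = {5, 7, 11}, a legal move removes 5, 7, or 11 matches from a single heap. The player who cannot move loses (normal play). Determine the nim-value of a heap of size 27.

2

G(0) = 0
G(1) = mex{} = 0
G(2) = mex{} = 0
G(3) = mex{} = 0
G(4) = mex{} = 0
G(5) = mex{0} = 1
G(6) = mex{0} = 1
G(7) = mex{0,0} = 1
G(8) = mex{0,0} = 1
G(9) = mex{0,0} = 1
G(10) = mex{1,0} = 2
G(11) = mex{1,0,0} = 2
G(12) = mex{1,1,0} = 2
G(13) = mex{1,1,0} = 2
G(14) = mex{1,1,0} = 2
G(15) = mex{2,1,0} = 3
G(16) = mex{2,1,1} = 0
G(17) = mex{2,2,1} = 0
G(18) = mex{2,2,1} = 0
G(19) = mex{2,2,1} = 0
G(20) = mex{3,2,1} = 0
G(21) = mex{0,2,2} = 1
G(22) = mex{0,3,2} = 1
G(23) = mex{0,0,2} = 1
G(24) = mex{0,0,2} = 1
G(25) = mex{0,0,2} = 1
G(26) = mex{1,0,3} = 2
G(27) = mex{1,0,0} = 2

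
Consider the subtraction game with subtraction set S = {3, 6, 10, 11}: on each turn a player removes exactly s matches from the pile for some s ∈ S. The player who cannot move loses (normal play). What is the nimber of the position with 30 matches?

G(0) = 0
G(1) = mex{} = 0
G(2) = mex{} = 0
G(3) = mex{0} = 1
G(4) = mex{0} = 1
G(5) = mex{0} = 1
G(6) = mex{1,0} = 2
G(7) = mex{1,0} = 2
G(8) = mex{1,0} = 2
G(9) = mex{2,1} = 0
G(10) = mex{2,1,0} = 3
G(11) = mex{2,1,0,0} = 3
G(12) = mex{0,2,0,0} = 1
G(13) = mex{3,2,1,0} = 4
G(14) = mex{3,2,1,1} = 0
G(15) = mex{1,0,1,1} = 2
G(16) = mex{4,3,2,1} = 0
G(17) = mex{0,3,2,2} = 1
G(18) = mex{2,1,2,2} = 0
G(19) = mex{0,4,0,2} = 1
G(20) = mex{1,0,3,0} = 2
G(21) = mex{0,2,3,3} = 1
G(22) = mex{1,0,1,3} = 2
G(23) = mex{2,1,4,1} = 0
G(24) = mex{1,0,0,4} = 2
G(25) = mex{2,1,2,0} = 3
G(26) = mex{0,2,0,2} = 1
G(27) = mex{2,1,1,0} = 3
G(28) = mex{3,2,0,1} = 4
G(29) = mex{1,0,1,0} = 2
G(30) = mex{3,2,2,1} = 0

0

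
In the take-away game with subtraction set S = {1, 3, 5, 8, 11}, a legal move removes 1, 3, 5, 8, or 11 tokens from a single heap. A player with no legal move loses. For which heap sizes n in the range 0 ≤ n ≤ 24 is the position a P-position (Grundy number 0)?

G(0) = 0
G(1) = mex{0} = 1
G(2) = mex{1} = 0
G(3) = mex{0,0} = 1
G(4) = mex{1,1} = 0
G(5) = mex{0,0,0} = 1
G(6) = mex{1,1,1} = 0
G(7) = mex{0,0,0} = 1
G(8) = mex{1,1,1,0} = 2
G(9) = mex{2,0,0,1} = 3
G(10) = mex{3,1,1,0} = 2
G(11) = mex{2,2,0,1,0} = 3
G(12) = mex{3,3,1,0,1} = 2
G(13) = mex{2,2,2,1,0} = 3
G(14) = mex{3,3,3,0,1} = 2
G(15) = mex{2,2,2,1,0} = 3
G(16) = mex{3,3,3,2,1} = 0
G(17) = mex{0,2,2,3,0} = 1
G(18) = mex{1,3,3,2,1} = 0
G(19) = mex{0,0,2,3,2} = 1
G(20) = mex{1,1,3,2,3} = 0
G(21) = mex{0,0,0,3,2} = 1
G(22) = mex{1,1,1,2,3} = 0
G(23) = mex{0,0,0,3,2} = 1
G(24) = mex{1,1,1,0,3} = 2
P-positions are exactly the n with G(n) = 0.

0, 2, 4, 6, 16, 18, 20, 22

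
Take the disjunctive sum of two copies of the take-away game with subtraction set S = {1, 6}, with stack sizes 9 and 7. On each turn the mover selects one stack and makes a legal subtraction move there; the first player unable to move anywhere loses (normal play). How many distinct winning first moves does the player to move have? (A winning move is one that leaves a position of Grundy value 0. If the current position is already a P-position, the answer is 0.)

0

All stacks use S = {1, 6}:
G(0) = 0
G(1) = mex{0} = 1
G(2) = mex{1} = 0
G(3) = mex{0} = 1
G(4) = mex{1} = 0
G(5) = mex{0} = 1
G(6) = mex{1,0} = 2
G(7) = mex{2,1} = 0
G(8) = mex{0,0} = 1
G(9) = mex{1,1} = 0
Stack A: G(9) = 0.
Stack B: G(7) = 0.
Combined Grundy value = 0 ⊕ 0 = 0.
A winning move leaves total XOR = 0, i.e. changes one component's Grundy value g to g ⊕ X where X is the current total.
Stack A: target g' = 0⊕0 = 0, but every legal move changes the Grundy value (mex property), so 0 moves.
Stack B: target g' = 0⊕0 = 0, but every legal move changes the Grundy value (mex property), so 0 moves.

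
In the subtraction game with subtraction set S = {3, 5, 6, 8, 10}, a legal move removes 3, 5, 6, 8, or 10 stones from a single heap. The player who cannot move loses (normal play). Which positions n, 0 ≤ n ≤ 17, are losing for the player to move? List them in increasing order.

0, 1, 2, 13, 14, 15

G(0) = 0
G(1) = mex{} = 0
G(2) = mex{} = 0
G(3) = mex{0} = 1
G(4) = mex{0} = 1
G(5) = mex{0,0} = 1
G(6) = mex{1,0,0} = 2
G(7) = mex{1,0,0} = 2
G(8) = mex{1,1,0,0} = 2
G(9) = mex{2,1,1,0} = 3
G(10) = mex{2,1,1,0,0} = 3
G(11) = mex{2,2,1,1,0} = 3
G(12) = mex{3,2,2,1,0} = 4
G(13) = mex{3,2,2,1,1} = 0
G(14) = mex{3,3,2,2,1} = 0
G(15) = mex{4,3,3,2,1} = 0
G(16) = mex{0,3,3,2,2} = 1
G(17) = mex{0,4,3,3,2} = 1
P-positions are exactly the n with G(n) = 0.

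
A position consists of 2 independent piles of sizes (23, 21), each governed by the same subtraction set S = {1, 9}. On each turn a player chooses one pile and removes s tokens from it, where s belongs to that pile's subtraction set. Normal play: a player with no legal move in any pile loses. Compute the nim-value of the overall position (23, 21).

0

All piles use S = {1, 9}:
n :  0  1  2  3  4  5  6  7  8  9 10 11 12 13 14 15 16 17 18 19 20 21 22 23
G :  0  1  0  1  0  1  0  1  0  1  0  1  0  1  0  1  0  1  0  1  0  1  0  1
Pile A: G(23) = 1.
Pile B: G(21) = 1.
Combined Grundy value = 1 ⊕ 1 = 0.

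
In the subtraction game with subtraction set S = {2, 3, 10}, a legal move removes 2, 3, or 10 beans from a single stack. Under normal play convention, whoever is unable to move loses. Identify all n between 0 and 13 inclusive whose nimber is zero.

n :  0  1  2  3  4  5  6  7  8  9 10 11 12 13
G :  0  0  1  1  2  0  0  1  1  2  2  3  0  0
P-positions are exactly the n with G(n) = 0.

0, 1, 5, 6, 12, 13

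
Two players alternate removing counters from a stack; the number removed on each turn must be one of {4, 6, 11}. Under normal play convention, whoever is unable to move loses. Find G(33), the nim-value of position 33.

2

G(0) = 0
G(1) = mex{} = 0
G(2) = mex{} = 0
G(3) = mex{} = 0
G(4) = mex{0} = 1
G(5) = mex{0} = 1
G(6) = mex{0,0} = 1
G(7) = mex{0,0} = 1
G(8) = mex{1,0} = 2
G(9) = mex{1,0} = 2
G(10) = mex{1,1} = 0
G(11) = mex{1,1,0} = 2
G(12) = mex{2,1,0} = 3
G(13) = mex{2,1,0} = 3
G(14) = mex{0,2,0} = 1
G(15) = mex{2,2,1} = 0
G(16) = mex{3,0,1} = 2
G(17) = mex{3,2,1} = 0
G(18) = mex{1,3,1} = 0
G(19) = mex{0,3,2} = 1
G(20) = mex{2,1,2} = 0
G(21) = mex{0,0,0} = 1
G(22) = mex{0,2,2} = 1
G(23) = mex{1,0,3} = 2
G(24) = mex{0,0,3} = 1
G(25) = mex{1,1,1} = 0
G(26) = mex{1,0,0} = 2
G(27) = mex{2,1,2} = 0
G(28) = mex{1,1,0} = 2
G(29) = mex{0,2,0} = 1
G(30) = mex{2,1,1} = 0
G(31) = mex{0,0,0} = 1
G(32) = mex{2,2,1} = 0
G(33) = mex{1,0,1} = 2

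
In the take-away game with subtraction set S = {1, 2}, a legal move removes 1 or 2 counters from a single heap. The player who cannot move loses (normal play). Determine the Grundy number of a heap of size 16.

G(0) = 0
G(1) = mex{0} = 1
G(2) = mex{1,0} = 2
G(3) = mex{2,1} = 0
G(4) = mex{0,2} = 1
G(5) = mex{1,0} = 2
G(6) = mex{2,1} = 0
G(7) = mex{0,2} = 1
G(8) = mex{1,0} = 2
G(9) = mex{2,1} = 0
G(10) = mex{0,2} = 1
G(11) = mex{1,0} = 2
G(12) = mex{2,1} = 0
G(13) = mex{0,2} = 1
G(14) = mex{1,0} = 2
G(15) = mex{2,1} = 0
G(16) = mex{0,2} = 1

1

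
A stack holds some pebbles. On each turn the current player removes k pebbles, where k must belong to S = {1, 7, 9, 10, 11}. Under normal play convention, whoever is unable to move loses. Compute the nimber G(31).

3

G(0) = 0
G(1) = mex{0} = 1
G(2) = mex{1} = 0
G(3) = mex{0} = 1
G(4) = mex{1} = 0
G(5) = mex{0} = 1
G(6) = mex{1} = 0
G(7) = mex{0,0} = 1
G(8) = mex{1,1} = 0
G(9) = mex{0,0,0} = 1
G(10) = mex{1,1,1,0} = 2
G(11) = mex{2,0,0,1,0} = 3
G(12) = mex{3,1,1,0,1} = 2
G(13) = mex{2,0,0,1,0} = 3
G(14) = mex{3,1,1,0,1} = 2
G(15) = mex{2,0,0,1,0} = 3
G(16) = mex{3,1,1,0,1} = 2
G(17) = mex{2,2,0,1,0} = 3
G(18) = mex{3,3,1,0,1} = 2
G(19) = mex{2,2,2,1,0} = 3
G(20) = mex{3,3,3,2,1} = 0
G(21) = mex{0,2,2,3,2} = 1
G(22) = mex{1,3,3,2,3} = 0
G(23) = mex{0,2,2,3,2} = 1
G(24) = mex{1,3,3,2,3} = 0
G(25) = mex{0,2,2,3,2} = 1
G(26) = mex{1,3,3,2,3} = 0
G(27) = mex{0,0,2,3,2} = 1
G(28) = mex{1,1,3,2,3} = 0
G(29) = mex{0,0,0,3,2} = 1
G(30) = mex{1,1,1,0,3} = 2
G(31) = mex{2,0,0,1,0} = 3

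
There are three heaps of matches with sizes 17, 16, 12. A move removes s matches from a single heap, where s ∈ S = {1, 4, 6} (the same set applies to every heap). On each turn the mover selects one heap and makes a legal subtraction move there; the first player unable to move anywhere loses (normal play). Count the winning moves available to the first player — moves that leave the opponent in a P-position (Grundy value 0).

9

All heaps use S = {1, 4, 6}:
G(0) = 0
G(1) = mex{0} = 1
G(2) = mex{1} = 0
G(3) = mex{0} = 1
G(4) = mex{1,0} = 2
G(5) = mex{2,1} = 0
G(6) = mex{0,0,0} = 1
G(7) = mex{1,1,1} = 0
G(8) = mex{0,2,0} = 1
G(9) = mex{1,0,1} = 2
G(10) = mex{2,1,2} = 0
G(11) = mex{0,0,0} = 1
G(12) = mex{1,1,1} = 0
G(13) = mex{0,2,0} = 1
G(14) = mex{1,0,1} = 2
G(15) = mex{2,1,2} = 0
G(16) = mex{0,0,0} = 1
G(17) = mex{1,1,1} = 0
Heap A: G(17) = 0.
Heap B: G(16) = 1.
Heap C: G(12) = 0.
Combined Grundy value = 0 ⊕ 1 ⊕ 0 = 1.
A winning move leaves total XOR = 0, i.e. changes one component's Grundy value g to g ⊕ X where X is the current total.
Heap A: need g' = 0⊕1 = 1. Options: 17−1→G=1, 17−4→G=1, 17−6→G=1. Hits: 3.
Heap B: need g' = 1⊕1 = 0. Options: 16−1→G=0, 16−4→G=0, 16−6→G=0. Hits: 3.
Heap C: need g' = 0⊕1 = 1. Options: 12−1→G=1, 12−4→G=1, 12−6→G=1. Hits: 3.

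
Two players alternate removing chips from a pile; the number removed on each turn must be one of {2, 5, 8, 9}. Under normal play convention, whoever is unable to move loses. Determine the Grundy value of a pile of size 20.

n :  0  1  2  3  4  5  6  7  8  9 10 11 12 13 14 15 16 17 18 19 20
G :  0  0  1  1  0  2  1  0  2  1  3  0  2  1  0  2  1  0  0  1  1

1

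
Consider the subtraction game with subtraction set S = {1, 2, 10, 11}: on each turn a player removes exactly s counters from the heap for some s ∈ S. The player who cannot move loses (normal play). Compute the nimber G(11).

G(0) = 0
G(1) = mex{0} = 1
G(2) = mex{1,0} = 2
G(3) = mex{2,1} = 0
G(4) = mex{0,2} = 1
G(5) = mex{1,0} = 2
G(6) = mex{2,1} = 0
G(7) = mex{0,2} = 1
G(8) = mex{1,0} = 2
G(9) = mex{2,1} = 0
G(10) = mex{0,2,0} = 1
G(11) = mex{1,0,1,0} = 2

2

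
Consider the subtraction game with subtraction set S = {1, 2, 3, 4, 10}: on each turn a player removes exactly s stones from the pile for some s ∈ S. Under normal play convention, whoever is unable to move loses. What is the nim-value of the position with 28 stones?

n :  0  1  2  3  4  5  6  7  8  9 10 11 12 13 14 15 16 17 18 19 20 21 22 23 24 25 26 27 28
G :  0  1  2  3  4  0  1  2  3  4  5  0  1  2  3  4  0  1  2  3  4  5  0  1  2  3  4  0  1

1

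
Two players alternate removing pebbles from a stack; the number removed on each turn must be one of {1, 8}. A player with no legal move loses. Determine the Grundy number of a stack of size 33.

0

G(0) = 0
G(1) = mex{0} = 1
G(2) = mex{1} = 0
G(3) = mex{0} = 1
G(4) = mex{1} = 0
G(5) = mex{0} = 1
G(6) = mex{1} = 0
G(7) = mex{0} = 1
G(8) = mex{1,0} = 2
G(9) = mex{2,1} = 0
G(10) = mex{0,0} = 1
G(11) = mex{1,1} = 0
G(12) = mex{0,0} = 1
G(13) = mex{1,1} = 0
G(14) = mex{0,0} = 1
G(15) = mex{1,1} = 0
G(16) = mex{0,2} = 1
G(17) = mex{1,0} = 2
G(18) = mex{2,1} = 0
G(19) = mex{0,0} = 1
G(20) = mex{1,1} = 0
G(21) = mex{0,0} = 1
G(22) = mex{1,1} = 0
G(23) = mex{0,0} = 1
G(24) = mex{1,1} = 0
G(25) = mex{0,2} = 1
G(26) = mex{1,0} = 2
G(27) = mex{2,1} = 0
G(28) = mex{0,0} = 1
G(29) = mex{1,1} = 0
G(30) = mex{0,0} = 1
G(31) = mex{1,1} = 0
G(32) = mex{0,0} = 1
G(33) = mex{1,1} = 0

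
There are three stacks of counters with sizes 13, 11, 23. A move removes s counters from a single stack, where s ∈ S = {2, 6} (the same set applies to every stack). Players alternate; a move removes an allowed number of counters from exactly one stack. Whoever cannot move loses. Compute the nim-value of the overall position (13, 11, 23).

0

All stacks use S = {2, 6}:
n :  0  1  2  3  4  5  6  7  8  9 10 11 12 13 14 15 16 17 18 19 20 21 22 23
G :  0  0  1  1  0  0  1  1  0  0  1  1  0  0  1  1  0  0  1  1  0  0  1  1
Stack A: G(13) = 0.
Stack B: G(11) = 1.
Stack C: G(23) = 1.
Combined Grundy value = 0 ⊕ 1 ⊕ 1 = 0.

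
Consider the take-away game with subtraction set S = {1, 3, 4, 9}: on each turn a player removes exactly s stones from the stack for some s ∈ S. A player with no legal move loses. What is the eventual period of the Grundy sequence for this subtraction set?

G(0) = 0
G(1) = mex{0} = 1
G(2) = mex{1} = 0
G(3) = mex{0,0} = 1
G(4) = mex{1,1,0} = 2
G(5) = mex{2,0,1} = 3
G(6) = mex{3,1,0} = 2
G(7) = mex{2,2,1} = 0
G(8) = mex{0,3,2} = 1
G(9) = mex{1,2,3,0} = 4
G(10) = mex{4,0,2,1} = 3
G(11) = mex{3,1,0,0} = 2
G(12) = mex{2,4,1,1} = 0
G(13) = mex{0,3,4,2} = 1
G(14) = mex{1,2,3,3} = 0
G(15) = mex{0,0,2,2} = 1
G(16) = mex{1,1,0,0} = 2
G(17) = mex{2,0,1,1} = 3
G(18) = mex{3,1,0,4} = 2
G(19) = mex{2,2,1,3} = 0
G(20) = mex{0,3,2,2} = 1
G(21) = mex{1,2,3,0} = 4
G(22) = mex{4,0,2,1} = 3
G(23) = mex{3,1,0,0} = 2
G(24) = mex{2,4,1,1} = 0
G(25) = mex{0,3,4,2} = 1
G(n+12) = G(n) holds for n = 0,…,8 (a full window of length max(S) = 9), so the sequence is purely periodic with period 12.

12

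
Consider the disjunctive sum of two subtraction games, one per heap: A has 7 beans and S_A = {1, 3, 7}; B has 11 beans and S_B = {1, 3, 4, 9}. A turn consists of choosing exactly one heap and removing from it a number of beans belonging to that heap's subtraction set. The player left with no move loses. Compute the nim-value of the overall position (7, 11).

3

Heap A, S = {1, 3, 7}:
G(0) = 0
G(1) = mex{0} = 1
G(2) = mex{1} = 0
G(3) = mex{0,0} = 1
G(4) = mex{1,1} = 0
G(5) = mex{0,0} = 1
G(6) = mex{1,1} = 0
G(7) = mex{0,0,0} = 1
G_A(7) = 1.
Heap B, S = {1, 3, 4, 9}:
G(0) = 0
G(1) = mex{0} = 1
G(2) = mex{1} = 0
G(3) = mex{0,0} = 1
G(4) = mex{1,1,0} = 2
G(5) = mex{2,0,1} = 3
G(6) = mex{3,1,0} = 2
G(7) = mex{2,2,1} = 0
G(8) = mex{0,3,2} = 1
G(9) = mex{1,2,3,0} = 4
G(10) = mex{4,0,2,1} = 3
G(11) = mex{3,1,0,0} = 2
G_B(11) = 2.
Combined Grundy value = 1 ⊕ 2 = 3.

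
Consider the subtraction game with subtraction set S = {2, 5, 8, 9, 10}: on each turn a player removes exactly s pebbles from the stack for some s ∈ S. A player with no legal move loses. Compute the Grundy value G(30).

n :  0  1  2  3  4  5  6  7  8  9 10 11 12 13 14 15 16 17 18 19 20 21 22 23 24 25 26 27 28 29 30
G :  0  0  1  1  0  2  1  0  2  1  3  2  2  3  3  4  4  3  0  0  1  1  0  2  1  0  2  1  3  2  2

2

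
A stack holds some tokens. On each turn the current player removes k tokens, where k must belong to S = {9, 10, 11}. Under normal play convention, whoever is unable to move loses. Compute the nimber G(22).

n :  0  1  2  3  4  5  6  7  8  9 10 11 12 13 14 15 16 17 18 19 20 21 22
G :  0  0  0  0  0  0  0  0  0  1  1  1  1  1  1  1  1  1  2  2  0  0  0

0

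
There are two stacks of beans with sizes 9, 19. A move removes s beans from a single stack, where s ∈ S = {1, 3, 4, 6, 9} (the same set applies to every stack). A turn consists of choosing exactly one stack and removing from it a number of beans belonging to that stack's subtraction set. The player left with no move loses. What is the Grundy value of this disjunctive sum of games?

4

All stacks use S = {1, 3, 4, 6, 9}:
G(0) = 0
G(1) = mex{0} = 1
G(2) = mex{1} = 0
G(3) = mex{0,0} = 1
G(4) = mex{1,1,0} = 2
G(5) = mex{2,0,1} = 3
G(6) = mex{3,1,0,0} = 2
G(7) = mex{2,2,1,1} = 0
G(8) = mex{0,3,2,0} = 1
G(9) = mex{1,2,3,1,0} = 4
G(10) = mex{4,0,2,2,1} = 3
G(11) = mex{3,1,0,3,0} = 2
G(12) = mex{2,4,1,2,1} = 0
G(13) = mex{0,3,4,0,2} = 1
G(14) = mex{1,2,3,1,3} = 0
G(15) = mex{0,0,2,4,2} = 1
G(16) = mex{1,1,0,3,0} = 2
G(17) = mex{2,0,1,2,1} = 3
G(18) = mex{3,1,0,0,4} = 2
G(19) = mex{2,2,1,1,3} = 0
Stack A: G(9) = 4.
Stack B: G(19) = 0.
Combined Grundy value = 4 ⊕ 0 = 4.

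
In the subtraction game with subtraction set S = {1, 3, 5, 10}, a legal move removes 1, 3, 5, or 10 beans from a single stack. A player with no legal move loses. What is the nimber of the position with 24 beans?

G(0) = 0
G(1) = mex{0} = 1
G(2) = mex{1} = 0
G(3) = mex{0,0} = 1
G(4) = mex{1,1} = 0
G(5) = mex{0,0,0} = 1
G(6) = mex{1,1,1} = 0
G(7) = mex{0,0,0} = 1
G(8) = mex{1,1,1} = 0
G(9) = mex{0,0,0} = 1
G(10) = mex{1,1,1,0} = 2
G(11) = mex{2,0,0,1} = 3
G(12) = mex{3,1,1,0} = 2
G(13) = mex{2,2,0,1} = 3
G(14) = mex{3,3,1,0} = 2
G(15) = mex{2,2,2,1} = 0
G(16) = mex{0,3,3,0} = 1
G(17) = mex{1,2,2,1} = 0
G(18) = mex{0,0,3,0} = 1
G(19) = mex{1,1,2,1} = 0
G(20) = mex{0,0,0,2} = 1
G(21) = mex{1,1,1,3} = 0
G(22) = mex{0,0,0,2} = 1
G(23) = mex{1,1,1,3} = 0
G(24) = mex{0,0,0,2} = 1

1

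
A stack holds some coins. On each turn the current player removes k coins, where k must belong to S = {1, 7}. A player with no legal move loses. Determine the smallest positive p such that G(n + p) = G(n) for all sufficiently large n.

2

G(0) = 0
G(1) = mex{0} = 1
G(2) = mex{1} = 0
G(3) = mex{0} = 1
G(4) = mex{1} = 0
G(5) = mex{0} = 1
G(6) = mex{1} = 0
G(7) = mex{0,0} = 1
G(8) = mex{1,1} = 0
G(9) = mex{0,0} = 1
G(10) = mex{1,1} = 0
G(11) = mex{0,0} = 1
G(12) = mex{1,1} = 0
G(13) = mex{0,0} = 1
G(14) = mex{1,1} = 0
G(n+2) = G(n) holds for n = 0,…,6 (a full window of length max(S) = 7), so the sequence is purely periodic with period 2.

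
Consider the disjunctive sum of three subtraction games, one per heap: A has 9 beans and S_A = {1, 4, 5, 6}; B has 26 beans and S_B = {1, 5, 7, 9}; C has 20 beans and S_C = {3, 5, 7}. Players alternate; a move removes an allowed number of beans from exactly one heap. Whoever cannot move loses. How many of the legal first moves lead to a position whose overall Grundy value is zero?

0

Heap A, S = {1, 4, 5, 6}:
n : 0 1 2 3 4 5 6 7 8 9
G : 0 1 0 1 2 3 2 3 4 0
G_A(9) = 0.
Heap B, S = {1, 5, 7, 9}:
G(0) = 0
G(1) = mex{0} = 1
G(2) = mex{1} = 0
G(3) = mex{0} = 1
G(4) = mex{1} = 0
G(5) = mex{0,0} = 1
G(6) = mex{1,1} = 0
G(7) = mex{0,0,0} = 1
G(8) = mex{1,1,1} = 0
G(9) = mex{0,0,0,0} = 1
G(10) = mex{1,1,1,1} = 0
G(11) = mex{0,0,0,0} = 1
G(12) = mex{1,1,1,1} = 0
G(13) = mex{0,0,0,0} = 1
G(14) = mex{1,1,1,1} = 0
G(15) = mex{0,0,0,0} = 1
G(16) = mex{1,1,1,1} = 0
G(17) = mex{0,0,0,0} = 1
G(18) = mex{1,1,1,1} = 0
G(19) = mex{0,0,0,0} = 1
G(20) = mex{1,1,1,1} = 0
G(21) = mex{0,0,0,0} = 1
G(22) = mex{1,1,1,1} = 0
G(23) = mex{0,0,0,0} = 1
G(24) = mex{1,1,1,1} = 0
G(25) = mex{0,0,0,0} = 1
G(26) = mex{1,1,1,1} = 0
G_B(26) = 0.
Heap C, S = {3, 5, 7}:
G(0) = 0
G(1) = mex{} = 0
G(2) = mex{} = 0
G(3) = mex{0} = 1
G(4) = mex{0} = 1
G(5) = mex{0,0} = 1
G(6) = mex{1,0} = 2
G(7) = mex{1,0,0} = 2
G(8) = mex{1,1,0} = 2
G(9) = mex{2,1,0} = 3
G(10) = mex{2,1,1} = 0
G(11) = mex{2,2,1} = 0
G(12) = mex{3,2,1} = 0
G(13) = mex{0,2,2} = 1
G(14) = mex{0,3,2} = 1
G(15) = mex{0,0,2} = 1
G(16) = mex{1,0,3} = 2
G(17) = mex{1,0,0} = 2
G(18) = mex{1,1,0} = 2
G(19) = mex{2,1,0} = 3
G(20) = mex{2,1,1} = 0
G_C(20) = 0.
Combined Grundy value = 0 ⊕ 0 ⊕ 0 = 0.
A winning move leaves total XOR = 0, i.e. changes one component's Grundy value g to g ⊕ X where X is the current total.
Heap A: target g' = 0⊕0 = 0, but every legal move changes the Grundy value (mex property), so 0 moves.
Heap B: target g' = 0⊕0 = 0, but every legal move changes the Grundy value (mex property), so 0 moves.
Heap C: target g' = 0⊕0 = 0, but every legal move changes the Grundy value (mex property), so 0 moves.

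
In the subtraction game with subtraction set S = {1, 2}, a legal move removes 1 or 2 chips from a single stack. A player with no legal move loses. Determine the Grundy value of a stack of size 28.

G(0) = 0
G(1) = mex{0} = 1
G(2) = mex{1,0} = 2
G(3) = mex{2,1} = 0
G(4) = mex{0,2} = 1
G(5) = mex{1,0} = 2
G(6) = mex{2,1} = 0
G(7) = mex{0,2} = 1
G(8) = mex{1,0} = 2
G(9) = mex{2,1} = 0
G(10) = mex{0,2} = 1
G(11) = mex{1,0} = 2
G(12) = mex{2,1} = 0
G(13) = mex{0,2} = 1
G(14) = mex{1,0} = 2
G(15) = mex{2,1} = 0
G(16) = mex{0,2} = 1
G(17) = mex{1,0} = 2
G(18) = mex{2,1} = 0
G(19) = mex{0,2} = 1
G(20) = mex{1,0} = 2
G(21) = mex{2,1} = 0
G(22) = mex{0,2} = 1
G(23) = mex{1,0} = 2
G(24) = mex{2,1} = 0
G(25) = mex{0,2} = 1
G(26) = mex{1,0} = 2
G(27) = mex{2,1} = 0
G(28) = mex{0,2} = 1

1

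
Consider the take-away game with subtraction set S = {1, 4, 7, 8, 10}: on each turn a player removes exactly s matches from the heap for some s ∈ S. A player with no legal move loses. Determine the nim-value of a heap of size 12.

1

G(0) = 0
G(1) = mex{0} = 1
G(2) = mex{1} = 0
G(3) = mex{0} = 1
G(4) = mex{1,0} = 2
G(5) = mex{2,1} = 0
G(6) = mex{0,0} = 1
G(7) = mex{1,1,0} = 2
G(8) = mex{2,2,1,0} = 3
G(9) = mex{3,0,0,1} = 2
G(10) = mex{2,1,1,0,0} = 3
G(11) = mex{3,2,2,1,1} = 0
G(12) = mex{0,3,0,2,0} = 1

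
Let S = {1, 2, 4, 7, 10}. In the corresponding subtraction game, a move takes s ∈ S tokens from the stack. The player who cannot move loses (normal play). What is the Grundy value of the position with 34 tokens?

1

G(0) = 0
G(1) = mex{0} = 1
G(2) = mex{1,0} = 2
G(3) = mex{2,1} = 0
G(4) = mex{0,2,0} = 1
G(5) = mex{1,0,1} = 2
G(6) = mex{2,1,2} = 0
G(7) = mex{0,2,0,0} = 1
G(8) = mex{1,0,1,1} = 2
G(9) = mex{2,1,2,2} = 0
G(10) = mex{0,2,0,0,0} = 1
G(11) = mex{1,0,1,1,1} = 2
G(12) = mex{2,1,2,2,2} = 0
G(13) = mex{0,2,0,0,0} = 1
G(14) = mex{1,0,1,1,1} = 2
G(15) = mex{2,1,2,2,2} = 0
G(16) = mex{0,2,0,0,0} = 1
G(17) = mex{1,0,1,1,1} = 2
G(18) = mex{2,1,2,2,2} = 0
G(19) = mex{0,2,0,0,0} = 1
G(20) = mex{1,0,1,1,1} = 2
G(21) = mex{2,1,2,2,2} = 0
G(22) = mex{0,2,0,0,0} = 1
G(23) = mex{1,0,1,1,1} = 2
G(24) = mex{2,1,2,2,2} = 0
G(25) = mex{0,2,0,0,0} = 1
G(26) = mex{1,0,1,1,1} = 2
G(27) = mex{2,1,2,2,2} = 0
G(28) = mex{0,2,0,0,0} = 1
G(29) = mex{1,0,1,1,1} = 2
G(30) = mex{2,1,2,2,2} = 0
G(31) = mex{0,2,0,0,0} = 1
G(32) = mex{1,0,1,1,1} = 2
G(33) = mex{2,1,2,2,2} = 0
G(34) = mex{0,2,0,0,0} = 1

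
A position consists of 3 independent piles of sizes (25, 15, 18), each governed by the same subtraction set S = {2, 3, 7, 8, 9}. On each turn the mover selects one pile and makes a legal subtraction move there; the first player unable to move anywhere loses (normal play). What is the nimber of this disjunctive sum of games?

All piles use S = {2, 3, 7, 8, 9}:
G(0) = 0
G(1) = mex{} = 0
G(2) = mex{0} = 1
G(3) = mex{0,0} = 1
G(4) = mex{1,0} = 2
G(5) = mex{1,1} = 0
G(6) = mex{2,1} = 0
G(7) = mex{0,2,0} = 1
G(8) = mex{0,0,0,0} = 1
G(9) = mex{1,0,1,0,0} = 2
G(10) = mex{1,1,1,1,0} = 2
G(11) = mex{2,1,2,1,1} = 0
G(12) = mex{2,2,0,2,1} = 3
G(13) = mex{0,2,0,0,2} = 1
G(14) = mex{3,0,1,0,0} = 2
G(15) = mex{1,3,1,1,0} = 2
G(16) = mex{2,1,2,1,1} = 0
G(17) = mex{2,2,2,2,1} = 0
G(18) = mex{0,2,0,2,2} = 1
G(19) = mex{0,0,3,0,2} = 1
G(20) = mex{1,0,1,3,0} = 2
G(21) = mex{1,1,2,1,3} = 0
G(22) = mex{2,1,2,2,1} = 0
G(23) = mex{0,2,0,2,2} = 1
G(24) = mex{0,0,0,0,2} = 1
G(25) = mex{1,0,1,0,0} = 2
Pile A: G(25) = 2.
Pile B: G(15) = 2.
Pile C: G(18) = 1.
Combined Grundy value = 2 ⊕ 2 ⊕ 1 = 1.

1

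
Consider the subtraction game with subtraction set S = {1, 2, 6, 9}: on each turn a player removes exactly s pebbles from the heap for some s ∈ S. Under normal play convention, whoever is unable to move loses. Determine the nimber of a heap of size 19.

G(0) = 0
G(1) = mex{0} = 1
G(2) = mex{1,0} = 2
G(3) = mex{2,1} = 0
G(4) = mex{0,2} = 1
G(5) = mex{1,0} = 2
G(6) = mex{2,1,0} = 3
G(7) = mex{3,2,1} = 0
G(8) = mex{0,3,2} = 1
G(9) = mex{1,0,0,0} = 2
G(10) = mex{2,1,1,1} = 0
G(11) = mex{0,2,2,2} = 1
G(12) = mex{1,0,3,0} = 2
G(13) = mex{2,1,0,1} = 3
G(14) = mex{3,2,1,2} = 0
G(15) = mex{0,3,2,3} = 1
G(16) = mex{1,0,0,0} = 2
G(17) = mex{2,1,1,1} = 0
G(18) = mex{0,2,2,2} = 1
G(19) = mex{1,0,3,0} = 2

2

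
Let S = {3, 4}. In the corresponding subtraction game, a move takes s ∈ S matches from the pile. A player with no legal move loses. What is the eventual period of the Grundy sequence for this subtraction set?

7

G(0) = 0
G(1) = mex{} = 0
G(2) = mex{} = 0
G(3) = mex{0} = 1
G(4) = mex{0,0} = 1
G(5) = mex{0,0} = 1
G(6) = mex{1,0} = 2
G(7) = mex{1,1} = 0
G(8) = mex{1,1} = 0
G(9) = mex{2,1} = 0
G(10) = mex{0,2} = 1
G(11) = mex{0,0} = 1
G(12) = mex{0,0} = 1
G(13) = mex{1,0} = 2
G(14) = mex{1,1} = 0
G(15) = mex{1,1} = 0
G(n+7) = G(n) holds for n = 0,…,3 (a full window of length max(S) = 4), so the sequence is purely periodic with period 7.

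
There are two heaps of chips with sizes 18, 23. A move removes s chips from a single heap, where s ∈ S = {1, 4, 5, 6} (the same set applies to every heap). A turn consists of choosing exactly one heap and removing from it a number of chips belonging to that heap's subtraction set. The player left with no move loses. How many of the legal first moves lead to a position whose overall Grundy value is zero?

All heaps use S = {1, 4, 5, 6}:
n :  0  1  2  3  4  5  6  7  8  9 10 11 12 13 14 15 16 17 18 19 20 21 22 23
G :  0  1  0  1  2  3  2  3  4  0  1  0  1  2  3  2  3  4  0  1  0  1  2  3
Heap A: G(18) = 0.
Heap B: G(23) = 3.
Combined Grundy value = 0 ⊕ 3 = 3.
A winning move leaves total XOR = 0, i.e. changes one component's Grundy value g to g ⊕ X where X is the current total.
Heap A: need g' = 0⊕3 = 3. Options: 18−1→G=4, 18−4→G=3, 18−5→G=2, 18−6→G=1. Hits: 1.
Heap B: need g' = 3⊕3 = 0. Options: 23−1→G=2, 23−4→G=1, 23−5→G=0, 23−6→G=4. Hits: 1.

2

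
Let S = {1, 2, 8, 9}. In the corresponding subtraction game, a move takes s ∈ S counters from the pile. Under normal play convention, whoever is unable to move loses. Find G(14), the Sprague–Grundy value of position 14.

1

G(0) = 0
G(1) = mex{0} = 1
G(2) = mex{1,0} = 2
G(3) = mex{2,1} = 0
G(4) = mex{0,2} = 1
G(5) = mex{1,0} = 2
G(6) = mex{2,1} = 0
G(7) = mex{0,2} = 1
G(8) = mex{1,0,0} = 2
G(9) = mex{2,1,1,0} = 3
G(10) = mex{3,2,2,1} = 0
G(11) = mex{0,3,0,2} = 1
G(12) = mex{1,0,1,0} = 2
G(13) = mex{2,1,2,1} = 0
G(14) = mex{0,2,0,2} = 1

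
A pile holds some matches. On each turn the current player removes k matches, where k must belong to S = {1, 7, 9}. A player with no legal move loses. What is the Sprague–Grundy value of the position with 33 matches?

1

G(0) = 0
G(1) = mex{0} = 1
G(2) = mex{1} = 0
G(3) = mex{0} = 1
G(4) = mex{1} = 0
G(5) = mex{0} = 1
G(6) = mex{1} = 0
G(7) = mex{0,0} = 1
G(8) = mex{1,1} = 0
G(9) = mex{0,0,0} = 1
G(10) = mex{1,1,1} = 0
G(11) = mex{0,0,0} = 1
G(12) = mex{1,1,1} = 0
G(13) = mex{0,0,0} = 1
G(14) = mex{1,1,1} = 0
G(15) = mex{0,0,0} = 1
G(16) = mex{1,1,1} = 0
G(17) = mex{0,0,0} = 1
G(18) = mex{1,1,1} = 0
G(19) = mex{0,0,0} = 1
G(20) = mex{1,1,1} = 0
G(21) = mex{0,0,0} = 1
G(22) = mex{1,1,1} = 0
G(23) = mex{0,0,0} = 1
G(24) = mex{1,1,1} = 0
G(25) = mex{0,0,0} = 1
G(26) = mex{1,1,1} = 0
G(27) = mex{0,0,0} = 1
G(28) = mex{1,1,1} = 0
G(29) = mex{0,0,0} = 1
G(30) = mex{1,1,1} = 0
G(31) = mex{0,0,0} = 1
G(32) = mex{1,1,1} = 0
G(33) = mex{0,0,0} = 1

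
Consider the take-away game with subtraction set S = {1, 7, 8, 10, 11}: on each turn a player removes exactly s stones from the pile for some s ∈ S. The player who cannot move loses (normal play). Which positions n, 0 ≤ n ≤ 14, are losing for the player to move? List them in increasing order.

G(0) = 0
G(1) = mex{0} = 1
G(2) = mex{1} = 0
G(3) = mex{0} = 1
G(4) = mex{1} = 0
G(5) = mex{0} = 1
G(6) = mex{1} = 0
G(7) = mex{0,0} = 1
G(8) = mex{1,1,0} = 2
G(9) = mex{2,0,1} = 3
G(10) = mex{3,1,0,0} = 2
G(11) = mex{2,0,1,1,0} = 3
G(12) = mex{3,1,0,0,1} = 2
G(13) = mex{2,0,1,1,0} = 3
G(14) = mex{3,1,0,0,1} = 2
P-positions are exactly the n with G(n) = 0.

0, 2, 4, 6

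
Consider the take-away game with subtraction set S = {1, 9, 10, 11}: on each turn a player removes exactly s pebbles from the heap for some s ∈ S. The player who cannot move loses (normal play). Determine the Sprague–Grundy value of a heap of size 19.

n :  0  1  2  3  4  5  6  7  8  9 10 11 12 13 14 15 16 17 18 19
G :  0  1  0  1  0  1  0  1  0  1  2  3  2  3  2  3  2  3  2  3

3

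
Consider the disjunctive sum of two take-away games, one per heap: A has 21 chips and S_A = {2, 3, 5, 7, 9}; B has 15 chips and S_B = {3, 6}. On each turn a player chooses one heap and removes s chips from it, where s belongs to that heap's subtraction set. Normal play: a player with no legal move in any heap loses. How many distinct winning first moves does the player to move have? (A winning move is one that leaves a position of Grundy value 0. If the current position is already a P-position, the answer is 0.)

Heap A, S = {2, 3, 5, 7, 9}:
n :  0  1  2  3  4  5  6  7  8  9 10 11 12 13 14 15 16 17 18 19 20 21
G :  0  0  1  1  2  2  3  3  4  4  5  0  0  1  1  2  2  3  3  4  4  5
G_A(21) = 5.
Heap B, S = {3, 6}:
n :  0  1  2  3  4  5  6  7  8  9 10 11 12 13 14 15
G :  0  0  0  1  1  1  2  2  2  0  0  0  1  1  1  2
G_B(15) = 2.
Combined Grundy value = 5 ⊕ 2 = 7.
A winning move leaves total XOR = 0, i.e. changes one component's Grundy value g to g ⊕ X where X is the current total.
Heap A: need g' = 5⊕7 = 2. Options: 21−2→G=4, 21−3→G=3, 21−5→G=2, 21−7→G=1, 21−9→G=0. Hits: 1.
Heap B: need g' = 2⊕7 = 5. Options: 15−3→G=1, 15−6→G=0. Hits: 0.

1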